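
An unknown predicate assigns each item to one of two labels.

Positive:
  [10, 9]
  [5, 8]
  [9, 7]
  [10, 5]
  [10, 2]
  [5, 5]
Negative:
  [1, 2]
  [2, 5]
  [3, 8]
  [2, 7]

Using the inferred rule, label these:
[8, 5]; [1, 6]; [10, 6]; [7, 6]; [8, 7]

Positive, Negative, Positive, Positive, Positive

Rule: first ≥ 5. This holds for each 'Positive' example and fails for each 'Negative' one.
Positive: [8, 5], since first 8. Negative: [1, 6], since first 1. Positive: [10, 6], since first 10. Positive: [7, 6], since first 7. Positive: [8, 7], since first 8.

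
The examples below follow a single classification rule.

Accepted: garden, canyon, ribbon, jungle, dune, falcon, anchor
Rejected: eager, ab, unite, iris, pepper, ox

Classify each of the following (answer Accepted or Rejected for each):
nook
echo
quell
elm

The classifier is using: even length AND contains 'n'.
nook — length 4, has 'n', hence Accepted. echo — length 4, no 'n', hence Rejected. quell — length 5, no 'n', hence Rejected. elm — length 3, no 'n', hence Rejected.

Accepted, Rejected, Rejected, Rejected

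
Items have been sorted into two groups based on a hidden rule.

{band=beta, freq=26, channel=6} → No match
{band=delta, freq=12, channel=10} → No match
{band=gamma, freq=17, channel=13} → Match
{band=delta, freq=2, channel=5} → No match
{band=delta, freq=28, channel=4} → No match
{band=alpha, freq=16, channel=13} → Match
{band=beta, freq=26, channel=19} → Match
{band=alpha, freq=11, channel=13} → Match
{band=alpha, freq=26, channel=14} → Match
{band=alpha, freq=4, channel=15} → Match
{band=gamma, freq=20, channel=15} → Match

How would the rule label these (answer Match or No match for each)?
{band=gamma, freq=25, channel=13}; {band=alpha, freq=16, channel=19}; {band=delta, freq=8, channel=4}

The classifier is using: channel ≥ 13.
{band=gamma, freq=25, channel=13} → channel = 13 → Match. {band=alpha, freq=16, channel=19} → channel = 19 → Match. {band=delta, freq=8, channel=4} → channel = 4 → No match.

Match, Match, No match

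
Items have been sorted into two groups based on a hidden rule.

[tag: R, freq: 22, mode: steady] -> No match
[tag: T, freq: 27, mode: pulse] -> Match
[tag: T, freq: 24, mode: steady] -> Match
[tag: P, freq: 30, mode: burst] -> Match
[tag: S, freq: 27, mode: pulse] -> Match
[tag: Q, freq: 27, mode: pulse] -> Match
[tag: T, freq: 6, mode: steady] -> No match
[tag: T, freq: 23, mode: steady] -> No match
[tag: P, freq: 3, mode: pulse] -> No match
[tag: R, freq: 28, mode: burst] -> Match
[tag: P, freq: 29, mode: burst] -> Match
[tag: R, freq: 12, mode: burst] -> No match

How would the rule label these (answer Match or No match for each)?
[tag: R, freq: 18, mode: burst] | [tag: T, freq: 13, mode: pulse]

No match, No match

'Match' ⟺ freq ≥ 24.
[tag: R, freq: 18, mode: burst] → freq = 18 → No match.
[tag: T, freq: 13, mode: pulse] → freq = 13 → No match.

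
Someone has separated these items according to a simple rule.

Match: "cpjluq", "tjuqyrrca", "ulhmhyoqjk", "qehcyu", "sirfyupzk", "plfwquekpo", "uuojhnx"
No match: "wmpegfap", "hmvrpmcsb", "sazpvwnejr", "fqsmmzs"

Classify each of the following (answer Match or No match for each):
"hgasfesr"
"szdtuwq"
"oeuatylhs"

No match, Match, Match

Every 'Match' example satisfies: contains 'u'. None of the 'No match' examples do.
"hgasfesr": No match (no 'u').
"szdtuwq": Match (has 'u').
"oeuatylhs": Match (has 'u').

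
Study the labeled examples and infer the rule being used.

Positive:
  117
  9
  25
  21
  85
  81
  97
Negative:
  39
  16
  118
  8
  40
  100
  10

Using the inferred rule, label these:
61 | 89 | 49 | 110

The classifier is using: ≡ 1 (mod 4).

Positive, Positive, Positive, Negative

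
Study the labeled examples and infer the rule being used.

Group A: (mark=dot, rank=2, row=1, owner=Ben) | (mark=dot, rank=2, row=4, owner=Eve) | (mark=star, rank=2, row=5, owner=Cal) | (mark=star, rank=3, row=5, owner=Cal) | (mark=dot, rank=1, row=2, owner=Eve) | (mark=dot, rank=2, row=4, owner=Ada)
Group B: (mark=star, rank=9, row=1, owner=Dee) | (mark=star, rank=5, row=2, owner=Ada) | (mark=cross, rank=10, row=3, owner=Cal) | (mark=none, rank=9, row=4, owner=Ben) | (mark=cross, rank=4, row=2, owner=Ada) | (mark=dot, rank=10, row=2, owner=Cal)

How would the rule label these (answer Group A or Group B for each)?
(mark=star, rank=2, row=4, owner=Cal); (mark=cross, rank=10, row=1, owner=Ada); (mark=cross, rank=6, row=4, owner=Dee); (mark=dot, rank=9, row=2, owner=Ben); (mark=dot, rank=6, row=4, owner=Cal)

Group A, Group B, Group B, Group B, Group B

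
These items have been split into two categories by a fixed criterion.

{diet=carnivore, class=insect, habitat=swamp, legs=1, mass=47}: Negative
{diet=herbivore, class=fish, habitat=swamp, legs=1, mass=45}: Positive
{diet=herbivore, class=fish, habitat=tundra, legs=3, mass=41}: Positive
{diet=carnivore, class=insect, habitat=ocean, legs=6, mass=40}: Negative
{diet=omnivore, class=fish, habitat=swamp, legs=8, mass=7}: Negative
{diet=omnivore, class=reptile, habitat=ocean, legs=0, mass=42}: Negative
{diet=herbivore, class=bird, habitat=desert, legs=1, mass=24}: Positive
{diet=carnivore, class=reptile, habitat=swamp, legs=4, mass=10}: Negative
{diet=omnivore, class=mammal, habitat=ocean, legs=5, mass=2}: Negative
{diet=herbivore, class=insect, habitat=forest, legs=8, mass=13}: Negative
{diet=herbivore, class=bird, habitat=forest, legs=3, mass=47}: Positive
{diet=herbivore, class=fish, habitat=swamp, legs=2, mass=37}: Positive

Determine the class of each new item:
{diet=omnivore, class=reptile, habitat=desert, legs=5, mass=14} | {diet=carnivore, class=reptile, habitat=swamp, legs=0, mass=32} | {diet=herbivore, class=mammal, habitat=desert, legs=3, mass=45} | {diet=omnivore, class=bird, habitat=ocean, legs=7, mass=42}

Negative, Negative, Positive, Negative

The pattern is that an item is 'Positive' exactly when: diet is herbivore AND legs ≤ 3.
{diet=omnivore, class=reptile, habitat=desert, legs=5, mass=14}: Negative (diet is omnivore, legs = 5). {diet=carnivore, class=reptile, habitat=swamp, legs=0, mass=32}: Negative (diet is carnivore, legs = 0). {diet=herbivore, class=mammal, habitat=desert, legs=3, mass=45}: Positive (diet is herbivore, legs = 3). {diet=omnivore, class=bird, habitat=ocean, legs=7, mass=42}: Negative (diet is omnivore, legs = 7).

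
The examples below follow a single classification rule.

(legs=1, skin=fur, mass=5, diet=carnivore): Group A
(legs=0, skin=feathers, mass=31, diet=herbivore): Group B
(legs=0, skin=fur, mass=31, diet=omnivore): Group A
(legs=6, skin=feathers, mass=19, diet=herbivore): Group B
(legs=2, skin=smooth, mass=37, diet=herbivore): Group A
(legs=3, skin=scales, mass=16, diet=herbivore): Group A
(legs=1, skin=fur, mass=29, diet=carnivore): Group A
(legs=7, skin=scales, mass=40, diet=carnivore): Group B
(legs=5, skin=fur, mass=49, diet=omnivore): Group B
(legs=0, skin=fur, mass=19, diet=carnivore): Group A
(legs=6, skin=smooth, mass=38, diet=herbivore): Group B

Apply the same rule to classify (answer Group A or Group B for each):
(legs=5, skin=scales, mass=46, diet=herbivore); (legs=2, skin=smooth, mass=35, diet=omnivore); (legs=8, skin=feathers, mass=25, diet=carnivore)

A rule that fits every label: skin is not feathers AND legs ≤ 3 — true of each 'Group A' example, false of each 'Group B' one.
(legs=5, skin=scales, mass=46, diet=herbivore): Group B (skin is scales, legs = 5).
(legs=2, skin=smooth, mass=35, diet=omnivore): Group A (skin is smooth, legs = 2).
(legs=8, skin=feathers, mass=25, diet=carnivore): Group B (skin is feathers, legs = 8).

Group B, Group A, Group B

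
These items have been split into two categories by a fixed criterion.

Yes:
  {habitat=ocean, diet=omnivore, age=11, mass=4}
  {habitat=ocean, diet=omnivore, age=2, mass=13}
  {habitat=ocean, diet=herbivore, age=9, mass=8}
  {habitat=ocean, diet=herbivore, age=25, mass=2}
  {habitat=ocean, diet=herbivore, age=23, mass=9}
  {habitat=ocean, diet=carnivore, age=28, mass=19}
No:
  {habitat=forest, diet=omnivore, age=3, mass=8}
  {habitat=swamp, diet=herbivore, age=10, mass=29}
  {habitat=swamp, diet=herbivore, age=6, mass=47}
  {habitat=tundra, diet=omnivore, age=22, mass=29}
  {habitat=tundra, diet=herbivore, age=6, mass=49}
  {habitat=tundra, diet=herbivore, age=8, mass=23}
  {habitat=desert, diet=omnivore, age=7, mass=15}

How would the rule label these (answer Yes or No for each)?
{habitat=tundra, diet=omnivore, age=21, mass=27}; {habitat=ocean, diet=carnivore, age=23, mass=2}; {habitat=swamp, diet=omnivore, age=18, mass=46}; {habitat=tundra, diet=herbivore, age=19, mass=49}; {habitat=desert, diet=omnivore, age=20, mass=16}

No, Yes, No, No, No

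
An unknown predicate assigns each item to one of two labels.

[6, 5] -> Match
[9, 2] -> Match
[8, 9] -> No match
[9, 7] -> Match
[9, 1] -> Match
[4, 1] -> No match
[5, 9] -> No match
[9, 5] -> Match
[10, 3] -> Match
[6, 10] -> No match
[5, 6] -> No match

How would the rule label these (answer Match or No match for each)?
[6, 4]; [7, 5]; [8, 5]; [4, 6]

Every 'Match' example satisfies: first > second AND sum ≥ 10. None of the 'No match' examples do.
[6, 4]: 6 > 4, 6+4 = 10, satisfies this → Match. [7, 5]: 7 > 5, 7+5 = 12, satisfies this → Match. [8, 5]: 8 > 5, 8+5 = 13, satisfies this → Match. [4, 6]: 4 < 6, 4+6 = 10, fails the rule → No match.

Match, Match, Match, No match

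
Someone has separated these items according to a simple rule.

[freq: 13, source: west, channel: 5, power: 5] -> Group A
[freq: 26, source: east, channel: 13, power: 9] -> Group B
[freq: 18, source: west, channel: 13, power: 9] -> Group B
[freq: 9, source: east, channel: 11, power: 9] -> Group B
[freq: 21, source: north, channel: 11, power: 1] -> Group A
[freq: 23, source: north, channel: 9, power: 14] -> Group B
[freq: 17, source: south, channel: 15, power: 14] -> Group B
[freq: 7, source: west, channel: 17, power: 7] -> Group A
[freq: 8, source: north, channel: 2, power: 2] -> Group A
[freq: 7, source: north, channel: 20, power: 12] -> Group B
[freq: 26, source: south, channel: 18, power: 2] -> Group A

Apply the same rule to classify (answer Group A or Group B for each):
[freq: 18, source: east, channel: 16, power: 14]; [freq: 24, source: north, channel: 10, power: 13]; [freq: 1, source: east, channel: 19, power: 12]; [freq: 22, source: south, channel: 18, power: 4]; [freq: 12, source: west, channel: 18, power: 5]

Group B, Group B, Group B, Group A, Group A

One predicate separates the groups cleanly: power ≤ 7.
[freq: 18, source: east, channel: 16, power: 14] → power = 14 → Group B.
[freq: 24, source: north, channel: 10, power: 13] → power = 13 → Group B.
[freq: 1, source: east, channel: 19, power: 12] → power = 12 → Group B.
[freq: 22, source: south, channel: 18, power: 4] → power = 4 → Group A.
[freq: 12, source: west, channel: 18, power: 5] → power = 5 → Group A.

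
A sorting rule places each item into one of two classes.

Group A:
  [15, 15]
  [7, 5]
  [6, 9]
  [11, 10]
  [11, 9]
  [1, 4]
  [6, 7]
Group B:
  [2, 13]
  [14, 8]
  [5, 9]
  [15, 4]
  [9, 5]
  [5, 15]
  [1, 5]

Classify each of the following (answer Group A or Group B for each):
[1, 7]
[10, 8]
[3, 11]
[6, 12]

Group B, Group A, Group B, Group B

One predicate separates the groups cleanly: |first − second| ≤ 3.
[1, 7] — |1−7| = 6, hence Group B. [10, 8] — |10−8| = 2, hence Group A. [3, 11] — |3−11| = 8, hence Group B. [6, 12] — |6−12| = 6, hence Group B.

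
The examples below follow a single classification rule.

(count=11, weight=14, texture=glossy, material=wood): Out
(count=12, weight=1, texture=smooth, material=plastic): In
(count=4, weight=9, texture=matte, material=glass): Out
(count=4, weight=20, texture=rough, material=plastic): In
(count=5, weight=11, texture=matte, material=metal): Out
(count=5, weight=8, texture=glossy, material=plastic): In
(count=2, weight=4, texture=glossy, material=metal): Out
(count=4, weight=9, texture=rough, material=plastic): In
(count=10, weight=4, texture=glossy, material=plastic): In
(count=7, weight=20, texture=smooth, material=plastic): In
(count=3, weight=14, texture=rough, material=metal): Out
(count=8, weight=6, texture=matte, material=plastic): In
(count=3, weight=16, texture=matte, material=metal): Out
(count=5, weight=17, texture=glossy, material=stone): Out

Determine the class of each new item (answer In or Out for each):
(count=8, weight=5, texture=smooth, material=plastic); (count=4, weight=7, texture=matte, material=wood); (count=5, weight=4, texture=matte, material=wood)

In, Out, Out

Comparing the two groups points to one rule — material is plastic.
(count=8, weight=5, texture=smooth, material=plastic): In (material is plastic). (count=4, weight=7, texture=matte, material=wood): Out (material is wood). (count=5, weight=4, texture=matte, material=wood): Out (material is wood).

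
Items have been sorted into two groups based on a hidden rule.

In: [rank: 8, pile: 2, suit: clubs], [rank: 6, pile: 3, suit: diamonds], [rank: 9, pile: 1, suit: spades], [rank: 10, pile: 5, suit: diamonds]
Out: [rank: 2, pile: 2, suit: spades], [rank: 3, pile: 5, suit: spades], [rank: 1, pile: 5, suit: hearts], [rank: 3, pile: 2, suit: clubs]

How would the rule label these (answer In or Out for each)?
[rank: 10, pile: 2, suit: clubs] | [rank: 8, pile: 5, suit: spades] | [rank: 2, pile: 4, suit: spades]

In, In, Out

A rule that fits every label: rank ≥ 6 — true of each 'In' example, false of each 'Out' one.
[rank: 10, pile: 2, suit: clubs] — rank = 10, hence In.
[rank: 8, pile: 5, suit: spades] — rank = 8, hence In.
[rank: 2, pile: 4, suit: spades] — rank = 2, hence Out.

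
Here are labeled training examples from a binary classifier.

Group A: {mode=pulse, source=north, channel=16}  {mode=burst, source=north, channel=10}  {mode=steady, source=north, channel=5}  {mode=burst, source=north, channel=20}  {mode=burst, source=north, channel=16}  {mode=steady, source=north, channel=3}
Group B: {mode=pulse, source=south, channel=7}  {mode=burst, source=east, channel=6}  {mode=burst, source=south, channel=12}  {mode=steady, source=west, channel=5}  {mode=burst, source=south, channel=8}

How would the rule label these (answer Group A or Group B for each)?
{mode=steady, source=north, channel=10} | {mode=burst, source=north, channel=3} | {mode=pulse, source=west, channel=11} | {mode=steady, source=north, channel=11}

Every 'Group A' example satisfies: source is north. None of the 'Group B' examples do.
{mode=steady, source=north, channel=10}: source is north — meets the rule, so Group A.
{mode=burst, source=north, channel=3}: source is north — meets the rule, so Group A.
{mode=pulse, source=west, channel=11}: source is west — doesn't match, so Group B.
{mode=steady, source=north, channel=11}: source is north — meets the rule, so Group A.

Group A, Group A, Group B, Group A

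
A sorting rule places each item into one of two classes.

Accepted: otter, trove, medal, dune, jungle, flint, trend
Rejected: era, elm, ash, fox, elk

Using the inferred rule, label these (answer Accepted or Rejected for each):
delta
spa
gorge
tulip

Accepted, Rejected, Accepted, Accepted

The distinguishing property — length ≥ 4 — holds for all the 'Accepted' cases and none of the 'Rejected' cases.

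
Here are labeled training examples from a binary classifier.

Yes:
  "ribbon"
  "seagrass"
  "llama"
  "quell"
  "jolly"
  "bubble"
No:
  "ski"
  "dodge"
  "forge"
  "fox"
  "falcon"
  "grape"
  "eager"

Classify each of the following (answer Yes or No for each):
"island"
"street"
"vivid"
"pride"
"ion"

The pattern is that an item is 'Yes' exactly when: has a double letter.
"island": No (no doubled letter). "street": Yes ('ee' doubled). "vivid": No (no doubled letter). "pride": No (no doubled letter). "ion": No (no doubled letter).

No, Yes, No, No, No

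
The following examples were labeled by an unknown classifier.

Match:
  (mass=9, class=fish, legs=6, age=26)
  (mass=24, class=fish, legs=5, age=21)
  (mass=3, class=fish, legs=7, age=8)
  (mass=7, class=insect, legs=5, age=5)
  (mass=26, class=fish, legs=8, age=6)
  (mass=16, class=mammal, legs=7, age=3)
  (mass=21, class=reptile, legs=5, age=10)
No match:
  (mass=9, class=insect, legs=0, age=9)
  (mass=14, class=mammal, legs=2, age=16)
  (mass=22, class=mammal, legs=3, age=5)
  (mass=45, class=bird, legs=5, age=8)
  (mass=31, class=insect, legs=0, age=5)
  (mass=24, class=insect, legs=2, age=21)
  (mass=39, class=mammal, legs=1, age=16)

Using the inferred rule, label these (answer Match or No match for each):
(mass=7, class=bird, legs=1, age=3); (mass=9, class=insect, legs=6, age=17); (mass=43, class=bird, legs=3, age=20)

The distinguishing property — mass ≤ 26 AND legs ≥ 5 — holds for all the 'Match' cases and none of the 'No match' cases.
(mass=7, class=bird, legs=1, age=3) — mass = 7, legs = 1, hence No match.
(mass=9, class=insect, legs=6, age=17) — mass = 9, legs = 6, hence Match.
(mass=43, class=bird, legs=3, age=20) — mass = 43, legs = 3, hence No match.

No match, Match, No match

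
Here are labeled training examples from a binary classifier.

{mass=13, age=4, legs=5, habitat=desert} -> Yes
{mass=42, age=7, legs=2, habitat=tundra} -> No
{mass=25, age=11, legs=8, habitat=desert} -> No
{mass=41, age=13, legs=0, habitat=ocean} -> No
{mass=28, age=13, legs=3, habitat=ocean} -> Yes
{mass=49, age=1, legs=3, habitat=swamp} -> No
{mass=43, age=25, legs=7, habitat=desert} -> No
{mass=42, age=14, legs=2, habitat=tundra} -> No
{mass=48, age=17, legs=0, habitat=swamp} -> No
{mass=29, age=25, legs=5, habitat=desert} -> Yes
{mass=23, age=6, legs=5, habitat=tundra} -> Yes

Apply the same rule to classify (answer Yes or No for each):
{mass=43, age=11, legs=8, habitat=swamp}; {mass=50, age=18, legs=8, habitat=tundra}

No, No

A rule that fits every label: legs ≤ 5 AND mass ≤ 29 — true of each 'Yes' example, false of each 'No' one.
{mass=43, age=11, legs=8, habitat=swamp} → legs = 8, mass = 43 → No.
{mass=50, age=18, legs=8, habitat=tundra} → legs = 8, mass = 50 → No.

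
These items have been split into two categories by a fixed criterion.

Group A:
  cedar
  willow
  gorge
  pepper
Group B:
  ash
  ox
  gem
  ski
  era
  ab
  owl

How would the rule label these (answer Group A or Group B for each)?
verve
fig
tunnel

Group A, Group B, Group A

The distinguishing property — length ≥ 5 — holds for all the 'Group A' cases and none of the 'Group B' cases.
Group A: verve, since length 5.
Group B: fig, since length 3.
Group A: tunnel, since length 6.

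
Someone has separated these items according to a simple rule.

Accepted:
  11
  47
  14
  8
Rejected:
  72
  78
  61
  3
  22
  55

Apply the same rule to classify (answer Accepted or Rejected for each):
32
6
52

The classifier is using: ≡ 2 (mod 3).
32 — 32 mod 3 = 2, hence Accepted.
6 — 6 mod 3 = 0, hence Rejected.
52 — 52 mod 3 = 1, hence Rejected.

Accepted, Rejected, Rejected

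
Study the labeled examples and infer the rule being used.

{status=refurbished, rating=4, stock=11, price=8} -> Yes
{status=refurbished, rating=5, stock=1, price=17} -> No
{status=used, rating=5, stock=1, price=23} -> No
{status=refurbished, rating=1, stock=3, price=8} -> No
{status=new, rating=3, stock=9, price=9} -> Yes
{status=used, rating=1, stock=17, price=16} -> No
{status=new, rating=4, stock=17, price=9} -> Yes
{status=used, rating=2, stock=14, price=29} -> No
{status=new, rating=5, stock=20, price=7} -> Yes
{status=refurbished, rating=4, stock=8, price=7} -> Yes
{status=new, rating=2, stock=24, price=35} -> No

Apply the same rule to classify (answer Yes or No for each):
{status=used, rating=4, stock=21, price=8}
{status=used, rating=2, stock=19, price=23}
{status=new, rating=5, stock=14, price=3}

All 'Yes' examples share one property — price ≤ 9 AND stock ≥ 8 — and every 'No' example lacks it.
{status=used, rating=4, stock=21, price=8}: Yes (price = 8, stock = 21). {status=used, rating=2, stock=19, price=23}: No (price = 23, stock = 19). {status=new, rating=5, stock=14, price=3}: Yes (price = 3, stock = 14).

Yes, No, Yes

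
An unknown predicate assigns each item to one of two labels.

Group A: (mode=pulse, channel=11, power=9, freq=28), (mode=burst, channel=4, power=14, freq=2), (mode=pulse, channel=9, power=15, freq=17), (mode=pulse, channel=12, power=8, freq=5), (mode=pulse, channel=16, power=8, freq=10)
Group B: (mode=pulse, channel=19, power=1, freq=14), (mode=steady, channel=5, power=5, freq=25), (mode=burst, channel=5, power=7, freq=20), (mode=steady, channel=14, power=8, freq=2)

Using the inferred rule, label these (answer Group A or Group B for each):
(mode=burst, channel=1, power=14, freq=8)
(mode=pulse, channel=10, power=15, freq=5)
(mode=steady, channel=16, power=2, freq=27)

A rule that fits every label: channel ≠ 14 AND power ≥ 8 — true of each 'Group A' example, false of each 'Group B' one.
Group A: (mode=burst, channel=1, power=14, freq=8), since channel = 1, power = 14.
Group A: (mode=pulse, channel=10, power=15, freq=5), since channel = 10, power = 15.
Group B: (mode=steady, channel=16, power=2, freq=27), since channel = 16, power = 2.

Group A, Group A, Group B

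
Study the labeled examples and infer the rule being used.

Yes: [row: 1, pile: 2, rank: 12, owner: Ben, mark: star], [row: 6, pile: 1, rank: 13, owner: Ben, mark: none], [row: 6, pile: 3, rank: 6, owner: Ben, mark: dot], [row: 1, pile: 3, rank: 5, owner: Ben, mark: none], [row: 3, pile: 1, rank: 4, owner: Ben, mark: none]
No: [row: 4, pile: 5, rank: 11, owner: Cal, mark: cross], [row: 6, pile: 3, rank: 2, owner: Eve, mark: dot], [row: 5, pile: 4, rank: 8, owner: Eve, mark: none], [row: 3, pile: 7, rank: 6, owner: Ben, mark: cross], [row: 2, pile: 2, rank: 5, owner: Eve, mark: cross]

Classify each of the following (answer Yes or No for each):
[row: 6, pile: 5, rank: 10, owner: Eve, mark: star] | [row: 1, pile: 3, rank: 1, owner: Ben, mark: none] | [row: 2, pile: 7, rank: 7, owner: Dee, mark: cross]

The classifier is using: owner is Ben AND pile ≤ 3.

No, Yes, No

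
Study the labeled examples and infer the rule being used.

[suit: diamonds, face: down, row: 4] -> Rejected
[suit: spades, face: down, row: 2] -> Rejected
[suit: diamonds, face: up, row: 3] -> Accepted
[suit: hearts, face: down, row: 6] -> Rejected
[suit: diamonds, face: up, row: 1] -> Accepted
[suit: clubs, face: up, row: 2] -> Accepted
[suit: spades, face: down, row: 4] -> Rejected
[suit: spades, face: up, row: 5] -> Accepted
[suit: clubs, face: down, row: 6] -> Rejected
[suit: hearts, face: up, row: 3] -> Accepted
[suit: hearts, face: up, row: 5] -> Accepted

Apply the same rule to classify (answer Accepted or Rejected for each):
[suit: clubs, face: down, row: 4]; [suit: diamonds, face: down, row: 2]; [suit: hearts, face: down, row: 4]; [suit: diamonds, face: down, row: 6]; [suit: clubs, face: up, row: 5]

The rule appears to be: face is up.
[suit: clubs, face: down, row: 4]: Rejected (face is down). [suit: diamonds, face: down, row: 2]: Rejected (face is down). [suit: hearts, face: down, row: 4]: Rejected (face is down). [suit: diamonds, face: down, row: 6]: Rejected (face is down). [suit: clubs, face: up, row: 5]: Accepted (face is up).

Rejected, Rejected, Rejected, Rejected, Accepted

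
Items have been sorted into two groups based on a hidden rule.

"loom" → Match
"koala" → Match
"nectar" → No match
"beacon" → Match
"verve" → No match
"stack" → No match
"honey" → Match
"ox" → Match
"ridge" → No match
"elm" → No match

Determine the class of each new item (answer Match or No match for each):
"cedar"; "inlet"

One predicate separates the groups cleanly: contains 'o'.
"cedar" — no 'o', hence No match.
"inlet" — no 'o', hence No match.

No match, No match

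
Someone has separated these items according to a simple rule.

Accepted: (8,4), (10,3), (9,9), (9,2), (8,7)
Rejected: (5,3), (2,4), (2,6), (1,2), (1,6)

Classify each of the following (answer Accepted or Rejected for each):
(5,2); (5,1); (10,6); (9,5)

Rule: sum ≥ 11. This holds for each 'Accepted' example and fails for each 'Rejected' one.
(5,2): 5+2 = 7, fails the rule → Rejected. (5,1): 5+1 = 6, fails the rule → Rejected. (10,6): 10+6 = 16, qualifies → Accepted. (9,5): 9+5 = 14, qualifies → Accepted.

Rejected, Rejected, Accepted, Accepted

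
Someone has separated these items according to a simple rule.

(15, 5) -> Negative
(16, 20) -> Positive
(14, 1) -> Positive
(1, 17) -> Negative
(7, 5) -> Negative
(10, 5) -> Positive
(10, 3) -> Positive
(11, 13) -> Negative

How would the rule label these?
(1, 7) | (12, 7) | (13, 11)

The rule appears to be: first is even.
(1, 7) — first 1, hence Negative. (12, 7) — first 12, hence Positive. (13, 11) — first 13, hence Negative.

Negative, Positive, Negative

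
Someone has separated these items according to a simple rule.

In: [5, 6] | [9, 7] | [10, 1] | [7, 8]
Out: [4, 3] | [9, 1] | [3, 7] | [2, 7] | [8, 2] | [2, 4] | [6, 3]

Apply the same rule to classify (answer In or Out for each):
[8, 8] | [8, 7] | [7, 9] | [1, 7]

In, In, In, Out

The classifier is using: sum ≥ 11.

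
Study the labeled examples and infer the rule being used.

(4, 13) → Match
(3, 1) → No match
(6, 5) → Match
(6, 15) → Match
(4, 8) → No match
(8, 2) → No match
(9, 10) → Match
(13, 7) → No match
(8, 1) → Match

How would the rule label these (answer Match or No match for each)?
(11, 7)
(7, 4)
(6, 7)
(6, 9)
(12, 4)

No match, Match, Match, Match, No match

One predicate separates the groups cleanly: sum is odd.
No match: (11, 7), since 11+7 = 18. Match: (7, 4), since 7+4 = 11. Match: (6, 7), since 6+7 = 13. Match: (6, 9), since 6+9 = 15. No match: (12, 4), since 12+4 = 16.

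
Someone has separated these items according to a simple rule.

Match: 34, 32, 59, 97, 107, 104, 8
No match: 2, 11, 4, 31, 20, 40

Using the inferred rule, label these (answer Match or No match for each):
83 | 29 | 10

Match, Match, No match

Rule: digit sum ≥ 5. This holds for each 'Match' example and fails for each 'No match' one.
Match: 83, since digit sum 8+3 = 11.
Match: 29, since digit sum 2+9 = 11.
No match: 10, since digit sum 1+0 = 1.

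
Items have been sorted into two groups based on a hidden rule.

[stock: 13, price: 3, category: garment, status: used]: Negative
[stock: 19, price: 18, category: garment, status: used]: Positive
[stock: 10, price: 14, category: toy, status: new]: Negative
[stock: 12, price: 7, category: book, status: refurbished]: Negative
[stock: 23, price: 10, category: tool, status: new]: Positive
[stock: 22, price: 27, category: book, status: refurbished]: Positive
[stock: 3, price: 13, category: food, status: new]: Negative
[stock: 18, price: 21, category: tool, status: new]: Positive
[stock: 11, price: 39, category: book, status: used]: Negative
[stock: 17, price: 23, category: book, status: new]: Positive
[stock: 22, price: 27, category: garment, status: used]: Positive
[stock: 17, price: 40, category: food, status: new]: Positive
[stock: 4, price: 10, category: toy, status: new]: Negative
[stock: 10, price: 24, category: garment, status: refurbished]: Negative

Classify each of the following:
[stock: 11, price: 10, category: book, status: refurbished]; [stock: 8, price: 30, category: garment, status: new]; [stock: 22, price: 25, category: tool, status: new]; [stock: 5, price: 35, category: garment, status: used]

Negative, Negative, Positive, Negative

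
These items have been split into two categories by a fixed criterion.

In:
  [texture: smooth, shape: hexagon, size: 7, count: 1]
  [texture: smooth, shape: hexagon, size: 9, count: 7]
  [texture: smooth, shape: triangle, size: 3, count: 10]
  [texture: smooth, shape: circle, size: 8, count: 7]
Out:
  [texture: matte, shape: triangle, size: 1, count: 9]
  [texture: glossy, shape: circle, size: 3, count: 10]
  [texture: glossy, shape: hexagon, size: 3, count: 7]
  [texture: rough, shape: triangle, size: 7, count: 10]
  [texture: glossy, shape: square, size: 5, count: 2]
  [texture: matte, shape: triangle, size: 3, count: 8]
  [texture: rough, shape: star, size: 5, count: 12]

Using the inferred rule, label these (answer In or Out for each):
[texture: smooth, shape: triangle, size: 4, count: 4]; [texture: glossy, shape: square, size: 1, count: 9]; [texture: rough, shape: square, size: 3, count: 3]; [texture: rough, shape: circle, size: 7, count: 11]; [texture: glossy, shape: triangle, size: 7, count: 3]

In, Out, Out, Out, Out

The classifier is using: texture is smooth.
[texture: smooth, shape: triangle, size: 4, count: 4]: texture is smooth, meets the rule → In. [texture: glossy, shape: square, size: 1, count: 9]: texture is glossy, doesn't qualify → Out. [texture: rough, shape: square, size: 3, count: 3]: texture is rough, doesn't qualify → Out. [texture: rough, shape: circle, size: 7, count: 11]: texture is rough, doesn't qualify → Out. [texture: glossy, shape: triangle, size: 7, count: 3]: texture is glossy, doesn't qualify → Out.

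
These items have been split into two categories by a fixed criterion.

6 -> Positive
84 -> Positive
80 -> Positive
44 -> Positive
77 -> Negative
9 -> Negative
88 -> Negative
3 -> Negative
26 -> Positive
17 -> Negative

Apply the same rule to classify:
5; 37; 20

Negative, Negative, Positive

The pattern is that an item is 'Positive' exactly when: even AND at most 84.
5 → 5 is odd, 5 ≤ 84 → Negative. 37 → 37 is odd, 37 ≤ 84 → Negative. 20 → 20 is even, 20 ≤ 84 → Positive.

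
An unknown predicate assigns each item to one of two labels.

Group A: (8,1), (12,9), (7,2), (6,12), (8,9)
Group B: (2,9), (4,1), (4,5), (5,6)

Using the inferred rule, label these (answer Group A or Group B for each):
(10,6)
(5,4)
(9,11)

The rule appears to be: first ≥ 6.
(10,6): first 10 — matches, so Group A.
(5,4): first 5 — does not satisfy this, so Group B.
(9,11): first 9 — matches, so Group A.

Group A, Group B, Group A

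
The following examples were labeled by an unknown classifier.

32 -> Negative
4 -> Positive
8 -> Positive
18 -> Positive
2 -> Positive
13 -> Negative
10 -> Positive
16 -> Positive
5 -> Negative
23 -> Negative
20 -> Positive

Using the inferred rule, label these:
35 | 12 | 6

Negative, Positive, Positive

Rule: even AND at most 20. This holds for each 'Positive' example and fails for each 'Negative' one.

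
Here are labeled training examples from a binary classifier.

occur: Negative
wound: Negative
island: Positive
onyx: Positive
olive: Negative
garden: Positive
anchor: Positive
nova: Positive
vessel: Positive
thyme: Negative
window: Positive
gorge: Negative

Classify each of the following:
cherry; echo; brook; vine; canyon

Every 'Positive' example satisfies: even length. None of the 'Negative' examples do.

Positive, Positive, Negative, Positive, Positive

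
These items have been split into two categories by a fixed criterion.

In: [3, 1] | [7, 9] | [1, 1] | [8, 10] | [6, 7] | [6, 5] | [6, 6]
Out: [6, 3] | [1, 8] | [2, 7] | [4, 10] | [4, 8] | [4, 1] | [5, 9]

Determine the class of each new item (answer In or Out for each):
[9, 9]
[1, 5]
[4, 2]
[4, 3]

In, Out, In, In

The pattern is that an item is 'In' exactly when: |first − second| ≤ 2.
[9, 9] — |9−9| = 0, hence In.
[1, 5] — |1−5| = 4, hence Out.
[4, 2] — |4−2| = 2, hence In.
[4, 3] — |4−3| = 1, hence In.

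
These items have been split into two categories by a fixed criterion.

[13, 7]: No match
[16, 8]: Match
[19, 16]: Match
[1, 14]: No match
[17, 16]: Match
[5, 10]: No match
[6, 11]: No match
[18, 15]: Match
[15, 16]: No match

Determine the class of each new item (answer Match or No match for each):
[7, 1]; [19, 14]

The common property of the 'Match' items is: first ≥ 16. No 'No match' item has it.

No match, Match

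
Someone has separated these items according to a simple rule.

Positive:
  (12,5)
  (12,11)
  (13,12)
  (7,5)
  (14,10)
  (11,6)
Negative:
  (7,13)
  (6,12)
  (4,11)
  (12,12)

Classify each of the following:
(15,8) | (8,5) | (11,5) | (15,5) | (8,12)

Positive, Positive, Positive, Positive, Negative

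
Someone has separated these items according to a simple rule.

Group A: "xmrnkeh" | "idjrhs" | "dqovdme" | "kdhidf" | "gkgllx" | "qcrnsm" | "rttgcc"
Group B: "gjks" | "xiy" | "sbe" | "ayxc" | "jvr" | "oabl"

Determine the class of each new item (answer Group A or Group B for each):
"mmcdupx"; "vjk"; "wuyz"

The pattern is that an item is 'Group A' exactly when: length ≥ 6.
"mmcdupx" — length 7, hence Group A. "vjk" — length 3, hence Group B. "wuyz" — length 4, hence Group B.

Group A, Group B, Group B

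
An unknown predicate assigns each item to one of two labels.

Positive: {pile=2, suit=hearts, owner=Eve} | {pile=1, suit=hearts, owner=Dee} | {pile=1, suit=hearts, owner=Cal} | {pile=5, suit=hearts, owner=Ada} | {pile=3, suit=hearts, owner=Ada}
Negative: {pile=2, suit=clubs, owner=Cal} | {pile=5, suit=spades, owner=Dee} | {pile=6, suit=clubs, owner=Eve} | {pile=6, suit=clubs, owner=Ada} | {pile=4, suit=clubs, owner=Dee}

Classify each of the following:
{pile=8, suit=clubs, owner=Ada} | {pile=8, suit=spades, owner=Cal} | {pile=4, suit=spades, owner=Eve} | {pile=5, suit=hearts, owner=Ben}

Rule: suit is hearts. This holds for each 'Positive' example and fails for each 'Negative' one.
{pile=8, suit=clubs, owner=Ada}: suit is clubs — doesn't match, so Negative. {pile=8, suit=spades, owner=Cal}: suit is spades — doesn't match, so Negative. {pile=4, suit=spades, owner=Eve}: suit is spades — doesn't match, so Negative. {pile=5, suit=hearts, owner=Ben}: suit is hearts — qualifies, so Positive.

Negative, Negative, Negative, Positive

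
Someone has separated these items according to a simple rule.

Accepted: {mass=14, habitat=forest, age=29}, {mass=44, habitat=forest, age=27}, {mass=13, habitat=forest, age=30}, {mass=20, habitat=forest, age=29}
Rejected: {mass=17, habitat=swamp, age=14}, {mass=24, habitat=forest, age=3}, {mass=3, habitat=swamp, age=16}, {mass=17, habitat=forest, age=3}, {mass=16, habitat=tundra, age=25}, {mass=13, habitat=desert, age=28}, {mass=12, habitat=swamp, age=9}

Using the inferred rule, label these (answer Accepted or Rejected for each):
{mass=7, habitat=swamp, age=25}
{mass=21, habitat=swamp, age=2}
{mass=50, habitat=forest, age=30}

The common property of the 'Accepted' items is: habitat is forest AND age ≥ 9. No 'Rejected' item has it.

Rejected, Rejected, Accepted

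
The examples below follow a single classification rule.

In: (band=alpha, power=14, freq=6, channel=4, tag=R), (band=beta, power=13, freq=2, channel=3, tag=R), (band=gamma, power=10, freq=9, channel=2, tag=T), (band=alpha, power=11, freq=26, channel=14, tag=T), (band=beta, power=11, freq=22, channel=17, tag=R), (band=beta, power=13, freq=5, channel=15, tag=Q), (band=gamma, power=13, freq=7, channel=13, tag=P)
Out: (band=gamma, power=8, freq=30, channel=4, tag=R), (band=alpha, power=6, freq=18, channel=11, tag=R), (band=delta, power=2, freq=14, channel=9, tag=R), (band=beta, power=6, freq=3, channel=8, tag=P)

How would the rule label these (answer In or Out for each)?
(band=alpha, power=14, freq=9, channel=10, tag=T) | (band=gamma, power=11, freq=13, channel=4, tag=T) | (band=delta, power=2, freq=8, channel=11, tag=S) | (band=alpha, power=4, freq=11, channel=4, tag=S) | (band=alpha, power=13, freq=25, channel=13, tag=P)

In, In, Out, Out, In

The distinguishing property — power ≥ 10 — holds for all the 'In' cases and none of the 'Out' cases.
(band=alpha, power=14, freq=9, channel=10, tag=T) → power = 14 → In.
(band=gamma, power=11, freq=13, channel=4, tag=T) → power = 11 → In.
(band=delta, power=2, freq=8, channel=11, tag=S) → power = 2 → Out.
(band=alpha, power=4, freq=11, channel=4, tag=S) → power = 4 → Out.
(band=alpha, power=13, freq=25, channel=13, tag=P) → power = 13 → In.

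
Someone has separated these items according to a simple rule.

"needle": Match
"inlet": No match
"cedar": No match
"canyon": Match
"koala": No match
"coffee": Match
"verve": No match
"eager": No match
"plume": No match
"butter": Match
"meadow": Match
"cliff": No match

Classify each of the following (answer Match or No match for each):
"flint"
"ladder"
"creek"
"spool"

No match, Match, No match, No match

The simplest hypothesis consistent with all the labels is: even length.
No match: "flint", since length 5. Match: "ladder", since length 6. No match: "creek", since length 5. No match: "spool", since length 5.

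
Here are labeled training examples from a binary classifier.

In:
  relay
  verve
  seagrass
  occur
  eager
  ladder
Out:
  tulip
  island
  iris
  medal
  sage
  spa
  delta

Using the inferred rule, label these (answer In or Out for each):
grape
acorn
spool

The common property of the 'In' items is: length ≥ 5 AND contains 'r'. No 'Out' item has it.
In: grape, since length 5, has 'r'. In: acorn, since length 5, has 'r'. Out: spool, since length 5, no 'r'.

In, In, Out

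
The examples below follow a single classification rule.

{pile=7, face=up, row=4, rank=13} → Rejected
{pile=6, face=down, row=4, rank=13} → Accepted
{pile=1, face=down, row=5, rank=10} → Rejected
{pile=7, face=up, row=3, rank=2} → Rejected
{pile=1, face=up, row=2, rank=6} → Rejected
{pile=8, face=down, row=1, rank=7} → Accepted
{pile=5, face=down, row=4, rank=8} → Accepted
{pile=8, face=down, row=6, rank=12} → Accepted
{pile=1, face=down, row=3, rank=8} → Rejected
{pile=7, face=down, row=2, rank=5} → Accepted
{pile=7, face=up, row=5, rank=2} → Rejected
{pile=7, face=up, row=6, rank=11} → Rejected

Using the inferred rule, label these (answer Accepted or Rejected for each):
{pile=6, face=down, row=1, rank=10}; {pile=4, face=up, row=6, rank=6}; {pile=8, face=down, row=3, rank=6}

The common property of the 'Accepted' items is: face is down AND pile ≥ 5. No 'Rejected' item has it.
{pile=6, face=down, row=1, rank=10}: Accepted (face is down, pile = 6). {pile=4, face=up, row=6, rank=6}: Rejected (face is up, pile = 4). {pile=8, face=down, row=3, rank=6}: Accepted (face is down, pile = 8).

Accepted, Rejected, Accepted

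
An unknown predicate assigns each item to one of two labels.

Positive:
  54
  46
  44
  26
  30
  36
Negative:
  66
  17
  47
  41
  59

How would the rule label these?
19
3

Negative, Negative

A rule that fits every label: even AND at most 54 — true of each 'Positive' example, false of each 'Negative' one.
19: 19 is odd, 19 ≤ 54, does not fit → Negative.
3: 3 is odd, 3 ≤ 54, does not fit → Negative.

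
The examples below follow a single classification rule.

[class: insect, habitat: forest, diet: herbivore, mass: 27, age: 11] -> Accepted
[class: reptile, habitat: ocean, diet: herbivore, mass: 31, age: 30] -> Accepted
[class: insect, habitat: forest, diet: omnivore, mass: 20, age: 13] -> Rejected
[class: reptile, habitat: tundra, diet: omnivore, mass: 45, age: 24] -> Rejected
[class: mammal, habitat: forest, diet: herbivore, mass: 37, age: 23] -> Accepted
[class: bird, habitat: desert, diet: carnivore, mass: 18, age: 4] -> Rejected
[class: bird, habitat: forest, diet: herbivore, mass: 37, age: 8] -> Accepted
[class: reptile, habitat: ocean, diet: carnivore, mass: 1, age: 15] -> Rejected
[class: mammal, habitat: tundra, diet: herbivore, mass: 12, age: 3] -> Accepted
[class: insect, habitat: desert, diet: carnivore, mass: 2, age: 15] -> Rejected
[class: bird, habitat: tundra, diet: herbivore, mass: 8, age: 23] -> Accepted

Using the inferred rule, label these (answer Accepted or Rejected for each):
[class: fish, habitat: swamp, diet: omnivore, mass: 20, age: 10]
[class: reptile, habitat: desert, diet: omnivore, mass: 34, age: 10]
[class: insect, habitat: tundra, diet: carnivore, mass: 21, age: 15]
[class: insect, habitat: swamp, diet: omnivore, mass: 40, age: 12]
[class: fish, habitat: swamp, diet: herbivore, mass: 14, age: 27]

The classifier is using: diet is herbivore.
Rejected: [class: fish, habitat: swamp, diet: omnivore, mass: 20, age: 10], since diet is omnivore. Rejected: [class: reptile, habitat: desert, diet: omnivore, mass: 34, age: 10], since diet is omnivore. Rejected: [class: insect, habitat: tundra, diet: carnivore, mass: 21, age: 15], since diet is carnivore. Rejected: [class: insect, habitat: swamp, diet: omnivore, mass: 40, age: 12], since diet is omnivore. Accepted: [class: fish, habitat: swamp, diet: herbivore, mass: 14, age: 27], since diet is herbivore.

Rejected, Rejected, Rejected, Rejected, Accepted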